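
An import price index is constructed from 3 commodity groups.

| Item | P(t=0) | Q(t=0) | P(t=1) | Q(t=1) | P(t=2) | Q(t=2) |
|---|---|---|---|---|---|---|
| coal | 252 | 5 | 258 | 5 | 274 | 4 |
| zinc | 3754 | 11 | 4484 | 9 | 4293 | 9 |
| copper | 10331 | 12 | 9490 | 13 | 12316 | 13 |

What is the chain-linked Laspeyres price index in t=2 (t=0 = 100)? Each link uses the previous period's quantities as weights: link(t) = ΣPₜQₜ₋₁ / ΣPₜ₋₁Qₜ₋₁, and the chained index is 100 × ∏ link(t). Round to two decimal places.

Link t=0→t=1:
ΣP(t=1)Q(t=0) = 258×5 + 4484×11 + 9490×12 = 1290 + 49324 + 113880 = 164494
ΣP(t=0)Q(t=0) = 252×5 + 3754×11 + 10331×12 = 1260 + 41294 + 123972 = 166526
link = 164494/166526 = 0.987798
Link t=1→t=2:
ΣP(t=2)Q(t=1) = 274×5 + 4293×9 + 12316×13 = 1370 + 38637 + 160108 = 200115
ΣP(t=1)Q(t=1) = 258×5 + 4484×9 + 9490×13 = 1290 + 40356 + 123370 = 165016
link = 200115/165016 = 1.212701
Chained index = 100 × 0.987798 × 1.212701 = 119.7903

119.79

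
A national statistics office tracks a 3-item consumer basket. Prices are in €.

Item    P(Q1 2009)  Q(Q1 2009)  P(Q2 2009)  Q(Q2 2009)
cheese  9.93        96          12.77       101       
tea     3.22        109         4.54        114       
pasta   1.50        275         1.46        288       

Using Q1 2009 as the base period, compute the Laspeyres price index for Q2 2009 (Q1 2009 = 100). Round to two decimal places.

Laspeyres price index uses base-period quantities as weights.
ΣP(Q2 2009)·Q(Q1 2009) = 12.77×96 + 4.54×109 + 1.46×275 = 1225.92 + 494.86 + 401.5 = 2122.28
ΣP(Q1 2009)·Q(Q1 2009) = 9.93×96 + 3.22×109 + 1.50×275 = 953.28 + 350.98 + 412.5 = 1716.76
Index = 2122.28 / 1716.76 × 100 = 123.6212

123.62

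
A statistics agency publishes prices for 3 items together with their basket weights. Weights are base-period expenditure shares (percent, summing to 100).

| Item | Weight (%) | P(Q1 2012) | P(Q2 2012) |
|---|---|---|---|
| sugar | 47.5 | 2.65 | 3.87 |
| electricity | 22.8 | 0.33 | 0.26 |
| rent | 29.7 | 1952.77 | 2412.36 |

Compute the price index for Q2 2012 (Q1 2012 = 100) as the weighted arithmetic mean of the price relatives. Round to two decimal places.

sugar: 47.5 × (3.87/2.65) = 47.5 × 1.460377 = 69.3679
electricity: 22.8 × (0.26/0.33) = 22.8 × 0.787879 = 17.9636
rent: 29.7 × (2412.36/1952.77) = 29.7 × 1.235353 = 36.6900
Index = Σ wᵢ·(p₁ᵢ/p₀ᵢ) = 69.3679 + 17.9636 + 36.6900 = 124.0215

124.02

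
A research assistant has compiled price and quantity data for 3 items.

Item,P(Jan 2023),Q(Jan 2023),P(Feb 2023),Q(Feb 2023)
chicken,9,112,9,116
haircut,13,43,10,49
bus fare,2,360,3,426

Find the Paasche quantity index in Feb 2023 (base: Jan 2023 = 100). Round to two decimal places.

111.68

Paasche quantity index uses current-period prices as weights.
ΣP(Feb 2023)·Q(Feb 2023) = 9×116 + 10×49 + 3×426 = 1044 + 490 + 1278 = 2812
ΣP(Feb 2023)·Q(Jan 2023) = 9×112 + 10×43 + 3×360 = 1008 + 430 + 1080 = 2518
Index = 2812 / 2518 × 100 = 111.6759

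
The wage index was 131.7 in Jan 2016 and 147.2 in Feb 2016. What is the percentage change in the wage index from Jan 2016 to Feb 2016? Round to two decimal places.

Change = (147.2 − 131.7) / 131.7 × 100
       = 15.5 / 131.7 × 100 = 11.7692%

11.77%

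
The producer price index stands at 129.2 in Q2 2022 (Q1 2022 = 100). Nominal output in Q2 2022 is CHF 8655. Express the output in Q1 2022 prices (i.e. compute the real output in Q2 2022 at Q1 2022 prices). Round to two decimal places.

6698.92

Real = Nominal ÷ (Index/100) = 8655 ÷ (129.2/100)
     = 8655 ÷ 1.292 = 6698.9164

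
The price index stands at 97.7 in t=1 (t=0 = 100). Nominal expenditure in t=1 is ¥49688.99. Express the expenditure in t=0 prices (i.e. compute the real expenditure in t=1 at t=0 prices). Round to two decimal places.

50858.74

Real = Nominal ÷ (Index/100) = 49688.99 ÷ (97.7/100)
     = 49688.99 ÷ 0.977 = 50858.7410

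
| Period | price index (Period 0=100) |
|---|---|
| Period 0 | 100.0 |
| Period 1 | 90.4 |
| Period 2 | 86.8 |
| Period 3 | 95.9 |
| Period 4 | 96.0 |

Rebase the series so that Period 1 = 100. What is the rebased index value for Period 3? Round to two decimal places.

106.08

Rebased(Period 3) = 95.9 / 90.4 × 100 = 106.0841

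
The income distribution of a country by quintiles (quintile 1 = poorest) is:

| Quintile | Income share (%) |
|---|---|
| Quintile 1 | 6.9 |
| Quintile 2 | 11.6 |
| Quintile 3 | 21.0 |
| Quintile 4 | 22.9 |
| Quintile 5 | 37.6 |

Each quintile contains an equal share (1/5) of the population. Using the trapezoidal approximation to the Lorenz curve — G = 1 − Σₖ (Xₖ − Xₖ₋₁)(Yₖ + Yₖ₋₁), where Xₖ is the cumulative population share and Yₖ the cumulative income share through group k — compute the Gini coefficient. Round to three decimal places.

Cumulative income shares Yₖ: 0.0690, 0.1850, 0.3950, 0.6240, 1.0000
Σ (Xₖ−Xₖ₋₁)(Yₖ+Yₖ₋₁) = (1/5)(0.0690+0.0000) + (1/5)(0.1850+0.0690) + (1/5)(0.3950+0.1850) + (1/5)(0.6240+0.3950) + (1/5)(1.0000+0.6240)
  = 0.0138 + 0.0508 + 0.1160 + 0.2038 + 0.3248 = 0.7092
G = 1 − 0.7092 = 0.2908

0.291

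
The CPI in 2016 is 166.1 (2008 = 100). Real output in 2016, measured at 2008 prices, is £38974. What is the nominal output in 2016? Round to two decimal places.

64735.81

Nominal = Real × (Index/100) = 38974 × (166.1/100)
        = 38974 × 1.661 = 64735.8140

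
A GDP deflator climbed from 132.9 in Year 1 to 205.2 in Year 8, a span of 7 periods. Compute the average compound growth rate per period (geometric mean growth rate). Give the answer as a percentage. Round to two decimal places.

Growth factor = (205.2/132.9)^(1/7) = (1.544018)^(1/7) = 1.064021
Growth rate = 1.064021 − 1 = 0.064021 = 6.4021%

6.40%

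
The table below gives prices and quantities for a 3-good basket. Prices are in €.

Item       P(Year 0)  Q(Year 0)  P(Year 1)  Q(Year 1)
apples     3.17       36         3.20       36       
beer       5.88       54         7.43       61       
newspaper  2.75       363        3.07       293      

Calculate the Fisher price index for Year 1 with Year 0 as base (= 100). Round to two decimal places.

Laspeyres component (base-period weights):
ΣP(Year 1)Q(Year 0) = 3.20×36 + 7.43×54 + 3.07×363 = 115.2 + 401.22 + 1114.41 = 1630.83
ΣP(Year 0)Q(Year 0) = 3.17×36 + 5.88×54 + 2.75×363 = 114.12 + 317.52 + 998.25 = 1429.89
L = 1630.83 / 1429.89 × 100 = 114.0528
Paasche component (current-period weights):
ΣP(Year 1)Q(Year 1) = 3.20×36 + 7.43×61 + 3.07×293 = 115.2 + 453.23 + 899.51 = 1467.94
ΣP(Year 0)Q(Year 1) = 3.17×36 + 5.88×61 + 2.75×293 = 114.12 + 358.68 + 805.75 = 1278.55
P = 1467.94 / 1278.55 × 100 = 114.8129
Fisher = √(L × P) = √(114.0528 × 114.8129) = 114.4322

114.43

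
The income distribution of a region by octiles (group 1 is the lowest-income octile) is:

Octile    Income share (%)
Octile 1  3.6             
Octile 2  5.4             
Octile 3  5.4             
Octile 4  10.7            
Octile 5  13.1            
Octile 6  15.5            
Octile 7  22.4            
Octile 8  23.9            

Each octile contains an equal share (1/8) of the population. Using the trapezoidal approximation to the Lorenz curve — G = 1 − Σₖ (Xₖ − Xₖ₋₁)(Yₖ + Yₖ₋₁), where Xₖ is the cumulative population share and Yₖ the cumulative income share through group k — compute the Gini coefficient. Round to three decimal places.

Cumulative income shares Yₖ: 0.0360, 0.0900, 0.1440, 0.2510, 0.3820, 0.5370, 0.7610, 1.0000
Σ (Xₖ−Xₖ₋₁)(Yₖ+Yₖ₋₁) = (1/8)(0.0360+0.0000) + (1/8)(0.0900+0.0360) + (1/8)(0.1440+0.0900) + (1/8)(0.2510+0.1440) + (1/8)(0.3820+0.2510) + (1/8)(0.5370+0.3820) + (1/8)(0.7610+0.5370) + (1/8)(1.0000+0.7610)
  = 0.0045 + 0.0158 + 0.0293 + 0.0494 + 0.0791 + 0.1149 + 0.1623 + 0.2201 = 0.6753
G = 1 − 0.6753 = 0.3247

0.325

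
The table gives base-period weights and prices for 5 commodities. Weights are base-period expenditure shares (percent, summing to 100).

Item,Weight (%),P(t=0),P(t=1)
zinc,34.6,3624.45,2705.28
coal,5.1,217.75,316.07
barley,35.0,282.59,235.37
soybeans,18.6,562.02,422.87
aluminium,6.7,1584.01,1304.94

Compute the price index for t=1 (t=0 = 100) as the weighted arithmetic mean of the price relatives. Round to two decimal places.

zinc: 34.6 × (2705.28/3624.45) = 34.6 × 0.746397 = 25.8253
coal: 5.1 × (316.07/217.75) = 5.1 × 1.451527 = 7.4028
barley: 35.0 × (235.37/282.59) = 35.0 × 0.832903 = 29.1516
soybeans: 18.6 × (422.87/562.02) = 18.6 × 0.752411 = 13.9948
aluminium: 6.7 × (1304.94/1584.01) = 6.7 × 0.823821 = 5.5196
Index = Σ wᵢ·(p₁ᵢ/p₀ᵢ) = 25.8253 + 7.4028 + 29.1516 + 13.9948 + 5.5196 = 81.8942

81.89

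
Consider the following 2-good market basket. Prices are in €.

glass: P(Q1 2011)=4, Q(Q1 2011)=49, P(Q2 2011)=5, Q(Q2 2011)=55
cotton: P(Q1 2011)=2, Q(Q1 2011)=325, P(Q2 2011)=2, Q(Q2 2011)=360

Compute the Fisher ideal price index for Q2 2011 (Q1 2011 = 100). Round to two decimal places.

Laspeyres component (base-period weights):
ΣP(Q2 2011)Q(Q1 2011) = 5×49 + 2×325 = 245 + 650 = 895
ΣP(Q1 2011)Q(Q1 2011) = 4×49 + 2×325 = 196 + 650 = 846
L = 895 / 846 × 100 = 105.7920
Paasche component (current-period weights):
ΣP(Q2 2011)Q(Q2 2011) = 5×55 + 2×360 = 275 + 720 = 995
ΣP(Q1 2011)Q(Q2 2011) = 4×55 + 2×360 = 220 + 720 = 940
P = 995 / 940 × 100 = 105.8511
Fisher = √(L × P) = √(105.7920 × 105.8511) = 105.8215

105.82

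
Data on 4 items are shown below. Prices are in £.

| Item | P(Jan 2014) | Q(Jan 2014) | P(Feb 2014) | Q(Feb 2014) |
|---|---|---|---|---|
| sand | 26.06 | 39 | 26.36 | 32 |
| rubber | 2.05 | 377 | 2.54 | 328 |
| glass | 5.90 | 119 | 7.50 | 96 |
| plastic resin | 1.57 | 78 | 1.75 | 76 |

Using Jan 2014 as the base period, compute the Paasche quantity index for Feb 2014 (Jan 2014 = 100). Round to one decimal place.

83.9

Paasche quantity index uses current-period prices as weights.
ΣP(Feb 2014)·Q(Feb 2014) = 26.36×32 + 2.54×328 + 7.50×96 + 1.75×76 = 843.52 + 833.12 + 720 + 133 = 2529.64
ΣP(Feb 2014)·Q(Jan 2014) = 26.36×39 + 2.54×377 + 7.50×119 + 1.75×78 = 1028.04 + 957.58 + 892.5 + 136.5 = 3014.62
Index = 2529.64 / 3014.62 × 100 = 83.9124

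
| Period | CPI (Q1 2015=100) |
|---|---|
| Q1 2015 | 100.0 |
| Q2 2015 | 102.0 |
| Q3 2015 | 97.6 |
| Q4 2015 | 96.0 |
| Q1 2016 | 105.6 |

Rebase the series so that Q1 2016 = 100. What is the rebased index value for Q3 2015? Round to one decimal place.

92.4

Rebased(Q3 2015) = 97.6 / 105.6 × 100 = 92.4242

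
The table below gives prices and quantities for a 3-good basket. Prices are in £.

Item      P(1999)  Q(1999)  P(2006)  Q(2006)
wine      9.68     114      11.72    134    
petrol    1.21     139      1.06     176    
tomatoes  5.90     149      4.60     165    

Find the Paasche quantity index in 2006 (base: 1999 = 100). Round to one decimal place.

116.0

Paasche quantity index uses current-period prices as weights.
ΣP(2006)·Q(2006) = 11.72×134 + 1.06×176 + 4.60×165 = 1570.48 + 186.56 + 759 = 2516.04
ΣP(2006)·Q(1999) = 11.72×114 + 1.06×139 + 4.60×149 = 1336.08 + 147.34 + 685.4 = 2168.82
Index = 2516.04 / 2168.82 × 100 = 116.0096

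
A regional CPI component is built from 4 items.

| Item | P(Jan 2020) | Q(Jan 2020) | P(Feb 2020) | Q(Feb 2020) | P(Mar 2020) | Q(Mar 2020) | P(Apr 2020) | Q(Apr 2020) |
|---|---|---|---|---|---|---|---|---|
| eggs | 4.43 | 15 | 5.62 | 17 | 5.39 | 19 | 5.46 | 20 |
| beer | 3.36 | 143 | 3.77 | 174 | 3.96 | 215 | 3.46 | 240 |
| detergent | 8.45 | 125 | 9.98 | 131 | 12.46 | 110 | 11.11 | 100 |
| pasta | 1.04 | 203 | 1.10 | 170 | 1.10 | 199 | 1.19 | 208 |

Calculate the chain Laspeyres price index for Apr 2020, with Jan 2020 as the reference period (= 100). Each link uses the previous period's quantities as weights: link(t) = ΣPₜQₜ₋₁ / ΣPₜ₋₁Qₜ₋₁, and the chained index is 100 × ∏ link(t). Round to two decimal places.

121.18

Link Jan 2020→Feb 2020:
ΣP(Feb 2020)Q(Jan 2020) = 5.62×15 + 3.77×143 + 9.98×125 + 1.10×203 = 84.3 + 539.11 + 1247.5 + 223.3 = 2094.21
ΣP(Jan 2020)Q(Jan 2020) = 4.43×15 + 3.36×143 + 8.45×125 + 1.04×203 = 66.45 + 480.48 + 1056.25 + 211.12 = 1814.3
link = 2094.21/1814.3 = 1.154280
Link Feb 2020→Mar 2020:
ΣP(Mar 2020)Q(Feb 2020) = 5.39×17 + 3.96×174 + 12.46×131 + 1.10×170 = 91.63 + 689.04 + 1632.26 + 187 = 2599.93
ΣP(Feb 2020)Q(Feb 2020) = 5.62×17 + 3.77×174 + 9.98×131 + 1.10×170 = 95.54 + 655.98 + 1307.38 + 187 = 2245.9
link = 2599.93/2245.9 = 1.157634
Link Mar 2020→Apr 2020:
ΣP(Apr 2020)Q(Mar 2020) = 5.46×19 + 3.46×215 + 11.11×110 + 1.19×199 = 103.74 + 743.9 + 1222.1 + 236.81 = 2306.55
ΣP(Mar 2020)Q(Mar 2020) = 5.39×19 + 3.96×215 + 12.46×110 + 1.10×199 = 102.41 + 851.4 + 1370.6 + 218.9 = 2543.31
link = 2306.55/2543.31 = 0.906909
Chained index = 100 × 1.154280 × 1.157634 × 0.906909 = 121.1842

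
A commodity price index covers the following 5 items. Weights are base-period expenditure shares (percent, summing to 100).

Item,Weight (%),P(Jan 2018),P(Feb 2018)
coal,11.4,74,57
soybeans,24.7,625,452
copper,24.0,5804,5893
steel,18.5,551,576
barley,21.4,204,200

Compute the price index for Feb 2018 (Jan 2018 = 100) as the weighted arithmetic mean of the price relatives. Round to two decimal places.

91.33

coal: 11.4 × (57/74) = 11.4 × 0.770270 = 8.7811
soybeans: 24.7 × (452/625) = 24.7 × 0.723200 = 17.8630
copper: 24.0 × (5893/5804) = 24.0 × 1.015334 = 24.3680
steel: 18.5 × (576/551) = 18.5 × 1.045372 = 19.3394
barley: 21.4 × (200/204) = 21.4 × 0.980392 = 20.9804
Index = Σ wᵢ·(p₁ᵢ/p₀ᵢ) = 8.7811 + 17.8630 + 24.3680 + 19.3394 + 20.9804 = 91.3319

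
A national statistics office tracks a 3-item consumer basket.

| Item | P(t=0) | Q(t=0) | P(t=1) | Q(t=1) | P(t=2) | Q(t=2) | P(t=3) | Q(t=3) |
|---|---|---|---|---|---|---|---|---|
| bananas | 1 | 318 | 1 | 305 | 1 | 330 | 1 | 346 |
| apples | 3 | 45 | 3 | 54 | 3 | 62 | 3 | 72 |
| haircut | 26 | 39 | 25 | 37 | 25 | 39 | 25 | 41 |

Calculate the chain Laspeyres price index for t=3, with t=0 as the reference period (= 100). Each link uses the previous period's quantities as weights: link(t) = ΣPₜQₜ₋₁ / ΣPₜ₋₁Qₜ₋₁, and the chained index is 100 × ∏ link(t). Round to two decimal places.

97.34

Link t=0→t=1:
ΣP(t=1)Q(t=0) = 1×318 + 3×45 + 25×39 = 318 + 135 + 975 = 1428
ΣP(t=0)Q(t=0) = 1×318 + 3×45 + 26×39 = 318 + 135 + 1014 = 1467
link = 1428/1467 = 0.973415
Link t=1→t=2:
ΣP(t=2)Q(t=1) = 1×305 + 3×54 + 25×37 = 305 + 162 + 925 = 1392
ΣP(t=1)Q(t=1) = 1×305 + 3×54 + 25×37 = 305 + 162 + 925 = 1392
link = 1392/1392 = 1.000000
Link t=2→t=3:
ΣP(t=3)Q(t=2) = 1×330 + 3×62 + 25×39 = 330 + 186 + 975 = 1491
ΣP(t=2)Q(t=2) = 1×330 + 3×62 + 25×39 = 330 + 186 + 975 = 1491
link = 1491/1491 = 1.000000
Chained index = 100 × 0.973415 × 1.000000 × 1.000000 = 97.3415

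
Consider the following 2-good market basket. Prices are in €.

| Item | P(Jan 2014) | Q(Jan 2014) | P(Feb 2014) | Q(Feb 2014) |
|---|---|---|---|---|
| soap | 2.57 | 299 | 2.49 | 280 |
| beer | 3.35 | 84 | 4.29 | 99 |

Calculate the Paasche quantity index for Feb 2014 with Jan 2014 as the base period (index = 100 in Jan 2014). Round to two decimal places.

Paasche quantity index uses current-period prices as weights.
ΣP(Feb 2014)·Q(Feb 2014) = 2.49×280 + 4.29×99 = 697.2 + 424.71 = 1121.91
ΣP(Feb 2014)·Q(Jan 2014) = 2.49×299 + 4.29×84 = 744.51 + 360.36 = 1104.87
Index = 1121.91 / 1104.87 × 100 = 101.5423

101.54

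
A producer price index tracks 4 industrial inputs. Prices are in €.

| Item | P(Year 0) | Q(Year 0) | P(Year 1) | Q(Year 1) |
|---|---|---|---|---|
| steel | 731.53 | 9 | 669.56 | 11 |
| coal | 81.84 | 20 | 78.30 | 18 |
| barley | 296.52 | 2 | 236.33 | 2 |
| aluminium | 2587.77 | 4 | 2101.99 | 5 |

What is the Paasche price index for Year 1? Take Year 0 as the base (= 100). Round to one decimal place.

85.7

Paasche price index uses current-period quantities as weights.
ΣP(Year 1)·Q(Year 1) = 669.56×11 + 78.30×18 + 236.33×2 + 2101.99×5 = 7365.16 + 1409.4 + 472.66 + 10509.95 = 19757.17
ΣP(Year 0)·Q(Year 1) = 731.53×11 + 81.84×18 + 296.52×2 + 2587.77×5 = 8046.83 + 1473.12 + 593.04 + 12938.85 = 23051.84
Index = 19757.17 / 23051.84 × 100 = 85.7076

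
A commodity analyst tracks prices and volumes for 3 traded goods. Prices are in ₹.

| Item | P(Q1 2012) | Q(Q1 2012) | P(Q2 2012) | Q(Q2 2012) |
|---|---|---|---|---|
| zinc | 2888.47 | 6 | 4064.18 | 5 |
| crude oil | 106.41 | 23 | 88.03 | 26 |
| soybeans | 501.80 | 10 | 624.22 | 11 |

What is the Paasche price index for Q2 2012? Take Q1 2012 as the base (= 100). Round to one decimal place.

Paasche price index uses current-period quantities as weights.
ΣP(Q2 2012)·Q(Q2 2012) = 4064.18×5 + 88.03×26 + 624.22×11 = 20320.9 + 2288.78 + 6866.42 = 29476.1
ΣP(Q1 2012)·Q(Q2 2012) = 2888.47×5 + 106.41×26 + 501.80×11 = 14442.35 + 2766.66 + 5519.8 = 22728.81
Index = 29476.1 / 22728.81 × 100 = 129.6861

129.7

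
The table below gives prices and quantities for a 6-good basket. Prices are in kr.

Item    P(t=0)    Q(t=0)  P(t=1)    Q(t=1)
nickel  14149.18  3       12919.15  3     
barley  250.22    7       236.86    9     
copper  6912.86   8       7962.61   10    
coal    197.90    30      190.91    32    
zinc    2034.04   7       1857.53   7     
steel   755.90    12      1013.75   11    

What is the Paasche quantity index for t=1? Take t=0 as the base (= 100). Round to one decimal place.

Paasche quantity index uses current-period prices as weights.
ΣP(t=1)·Q(t=1) = 12919.15×3 + 236.86×9 + 7962.61×10 + 190.91×32 + 1857.53×7 + 1013.75×11 = 38757.45 + 2131.74 + 79626.1 + 6109.12 + 13002.71 + 11151.25 = 150778.37
ΣP(t=1)·Q(t=0) = 12919.15×3 + 236.86×7 + 7962.61×8 + 190.91×30 + 1857.53×7 + 1013.75×12 = 38757.45 + 1658.02 + 63700.88 + 5727.3 + 13002.71 + 12165 = 135011.36
Index = 150778.37 / 135011.36 × 100 = 111.6783

111.7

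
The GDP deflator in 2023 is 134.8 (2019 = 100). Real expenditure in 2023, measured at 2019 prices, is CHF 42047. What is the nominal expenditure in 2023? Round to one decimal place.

56679.4

Nominal = Real × (Index/100) = 42047 × (134.8/100)
        = 42047 × 1.348 = 56679.3560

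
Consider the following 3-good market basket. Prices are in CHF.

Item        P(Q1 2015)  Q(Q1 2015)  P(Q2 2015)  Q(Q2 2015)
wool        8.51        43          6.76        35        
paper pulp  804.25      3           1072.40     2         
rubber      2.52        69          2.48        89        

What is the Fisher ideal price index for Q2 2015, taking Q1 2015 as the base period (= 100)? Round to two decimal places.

123.36

Laspeyres component (base-period weights):
ΣP(Q2 2015)Q(Q1 2015) = 6.76×43 + 1072.40×3 + 2.48×69 = 290.68 + 3217.2 + 171.12 = 3679
ΣP(Q1 2015)Q(Q1 2015) = 8.51×43 + 804.25×3 + 2.52×69 = 365.93 + 2412.75 + 173.88 = 2952.56
L = 3679 / 2952.56 × 100 = 124.6037
Paasche component (current-period weights):
ΣP(Q2 2015)Q(Q2 2015) = 6.76×35 + 1072.40×2 + 2.48×89 = 236.6 + 2144.8 + 220.72 = 2602.12
ΣP(Q1 2015)Q(Q2 2015) = 8.51×35 + 804.25×2 + 2.52×89 = 297.85 + 1608.5 + 224.28 = 2130.63
P = 2602.12 / 2130.63 × 100 = 122.1291
Fisher = √(L × P) = √(124.6037 × 122.1291) = 123.3602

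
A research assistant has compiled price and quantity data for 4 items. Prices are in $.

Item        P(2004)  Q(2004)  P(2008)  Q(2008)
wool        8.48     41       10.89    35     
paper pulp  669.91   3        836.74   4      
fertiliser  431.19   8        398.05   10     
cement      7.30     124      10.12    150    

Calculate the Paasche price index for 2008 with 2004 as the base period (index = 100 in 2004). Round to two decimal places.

110.06

Paasche price index uses current-period quantities as weights.
ΣP(2008)·Q(2008) = 10.89×35 + 836.74×4 + 398.05×10 + 10.12×150 = 381.15 + 3346.96 + 3980.5 + 1518 = 9226.61
ΣP(2004)·Q(2008) = 8.48×35 + 669.91×4 + 431.19×10 + 7.30×150 = 296.8 + 2679.64 + 4311.9 + 1095 = 8383.34
Index = 9226.61 / 8383.34 × 100 = 110.0589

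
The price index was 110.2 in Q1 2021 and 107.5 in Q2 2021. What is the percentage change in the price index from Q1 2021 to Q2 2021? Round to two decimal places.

Change = (107.5 − 110.2) / 110.2 × 100
       = -2.7 / 110.2 × 100 = -2.4501%

-2.45%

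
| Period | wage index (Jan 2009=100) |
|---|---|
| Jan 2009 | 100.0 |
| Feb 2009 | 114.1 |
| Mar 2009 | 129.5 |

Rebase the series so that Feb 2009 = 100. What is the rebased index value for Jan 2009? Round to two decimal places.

Rebased(Jan 2009) = 100.0 / 114.1 × 100 = 87.6424

87.64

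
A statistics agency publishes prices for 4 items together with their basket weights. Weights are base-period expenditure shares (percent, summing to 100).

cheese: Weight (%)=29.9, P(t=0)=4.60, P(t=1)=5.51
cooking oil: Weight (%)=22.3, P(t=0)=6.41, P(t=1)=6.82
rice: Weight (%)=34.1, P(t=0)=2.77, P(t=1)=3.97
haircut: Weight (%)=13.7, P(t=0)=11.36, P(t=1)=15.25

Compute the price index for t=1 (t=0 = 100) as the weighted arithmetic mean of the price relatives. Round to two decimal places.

cheese: 29.9 × (5.51/4.60) = 29.9 × 1.197826 = 35.8150
cooking oil: 22.3 × (6.82/6.41) = 22.3 × 1.063963 = 23.7264
rice: 34.1 × (3.97/2.77) = 34.1 × 1.433213 = 48.8726
haircut: 13.7 × (15.25/11.36) = 13.7 × 1.342430 = 18.3913
Index = Σ wᵢ·(p₁ᵢ/p₀ᵢ) = 35.8150 + 23.7264 + 48.8726 + 18.3913 = 126.8052

126.81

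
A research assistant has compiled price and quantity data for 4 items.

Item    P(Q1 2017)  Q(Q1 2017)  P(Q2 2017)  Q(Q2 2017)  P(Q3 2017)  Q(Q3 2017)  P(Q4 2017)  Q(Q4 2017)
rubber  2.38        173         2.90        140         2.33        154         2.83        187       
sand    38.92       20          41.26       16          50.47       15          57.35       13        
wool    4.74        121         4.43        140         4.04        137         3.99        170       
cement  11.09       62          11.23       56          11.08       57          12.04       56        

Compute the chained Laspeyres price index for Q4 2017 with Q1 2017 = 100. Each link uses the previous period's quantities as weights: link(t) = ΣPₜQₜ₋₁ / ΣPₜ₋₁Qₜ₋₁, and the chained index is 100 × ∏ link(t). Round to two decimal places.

114.98

Link Q1 2017→Q2 2017:
ΣP(Q2 2017)Q(Q1 2017) = 2.90×173 + 41.26×20 + 4.43×121 + 11.23×62 = 501.7 + 825.2 + 536.03 + 696.26 = 2559.19
ΣP(Q1 2017)Q(Q1 2017) = 2.38×173 + 38.92×20 + 4.74×121 + 11.09×62 = 411.74 + 778.4 + 573.54 + 687.58 = 2451.26
link = 2559.19/2451.26 = 1.044030
Link Q2 2017→Q3 2017:
ΣP(Q3 2017)Q(Q2 2017) = 2.33×140 + 50.47×16 + 4.04×140 + 11.08×56 = 326.2 + 807.52 + 565.6 + 620.48 = 2319.8
ΣP(Q2 2017)Q(Q2 2017) = 2.90×140 + 41.26×16 + 4.43×140 + 11.23×56 = 406 + 660.16 + 620.2 + 628.88 = 2315.24
link = 2319.8/2315.24 = 1.001970
Link Q3 2017→Q4 2017:
ΣP(Q4 2017)Q(Q3 2017) = 2.83×154 + 57.35×15 + 3.99×137 + 12.04×57 = 435.82 + 860.25 + 546.63 + 686.28 = 2528.98
ΣP(Q3 2017)Q(Q3 2017) = 2.33×154 + 50.47×15 + 4.04×137 + 11.08×57 = 358.82 + 757.05 + 553.48 + 631.56 = 2300.91
link = 2528.98/2300.91 = 1.099122
Chained index = 100 × 1.044030 × 1.001970 × 1.099122 = 114.9777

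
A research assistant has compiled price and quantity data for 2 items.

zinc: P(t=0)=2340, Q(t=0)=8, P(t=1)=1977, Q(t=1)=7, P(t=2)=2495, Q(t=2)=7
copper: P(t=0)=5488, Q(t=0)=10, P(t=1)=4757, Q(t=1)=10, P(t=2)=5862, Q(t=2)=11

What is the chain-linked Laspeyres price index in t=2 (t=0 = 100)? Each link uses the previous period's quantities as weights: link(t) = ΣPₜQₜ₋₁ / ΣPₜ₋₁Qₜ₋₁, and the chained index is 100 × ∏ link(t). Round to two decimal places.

Link t=0→t=1:
ΣP(t=1)Q(t=0) = 1977×8 + 4757×10 = 15816 + 47570 = 63386
ΣP(t=0)Q(t=0) = 2340×8 + 5488×10 = 18720 + 54880 = 73600
link = 63386/73600 = 0.861223
Link t=1→t=2:
ΣP(t=2)Q(t=1) = 2495×7 + 5862×10 = 17465 + 58620 = 76085
ΣP(t=1)Q(t=1) = 1977×7 + 4757×10 = 13839 + 47570 = 61409
link = 76085/61409 = 1.238988
Chained index = 100 × 0.861223 × 1.238988 = 106.7045

106.70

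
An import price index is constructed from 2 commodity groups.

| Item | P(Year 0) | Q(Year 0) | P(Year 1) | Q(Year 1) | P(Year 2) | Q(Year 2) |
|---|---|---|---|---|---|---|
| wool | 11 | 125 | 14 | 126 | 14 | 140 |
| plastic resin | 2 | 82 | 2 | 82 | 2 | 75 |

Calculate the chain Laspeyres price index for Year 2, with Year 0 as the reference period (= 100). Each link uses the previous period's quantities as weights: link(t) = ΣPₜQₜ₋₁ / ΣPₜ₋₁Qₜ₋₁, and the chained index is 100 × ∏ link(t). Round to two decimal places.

Link Year 0→Year 1:
ΣP(Year 1)Q(Year 0) = 14×125 + 2×82 = 1750 + 164 = 1914
ΣP(Year 0)Q(Year 0) = 11×125 + 2×82 = 1375 + 164 = 1539
link = 1914/1539 = 1.243665
Link Year 1→Year 2:
ΣP(Year 2)Q(Year 1) = 14×126 + 2×82 = 1764 + 164 = 1928
ΣP(Year 1)Q(Year 1) = 14×126 + 2×82 = 1764 + 164 = 1928
link = 1928/1928 = 1.000000
Chained index = 100 × 1.243665 × 1.000000 = 124.3665

124.37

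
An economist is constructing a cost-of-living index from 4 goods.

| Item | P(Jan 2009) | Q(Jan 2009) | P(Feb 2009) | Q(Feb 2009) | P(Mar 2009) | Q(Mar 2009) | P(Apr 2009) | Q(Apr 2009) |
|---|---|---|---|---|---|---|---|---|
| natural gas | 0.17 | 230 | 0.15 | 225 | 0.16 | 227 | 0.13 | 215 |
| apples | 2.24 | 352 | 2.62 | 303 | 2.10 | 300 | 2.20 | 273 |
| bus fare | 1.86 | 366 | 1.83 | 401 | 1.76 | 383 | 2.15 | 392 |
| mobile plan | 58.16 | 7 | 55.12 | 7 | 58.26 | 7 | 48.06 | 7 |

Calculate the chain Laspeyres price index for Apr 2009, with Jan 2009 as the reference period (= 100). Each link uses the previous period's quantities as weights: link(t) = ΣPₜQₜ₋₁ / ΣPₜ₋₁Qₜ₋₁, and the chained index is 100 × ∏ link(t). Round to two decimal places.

Link Jan 2009→Feb 2009:
ΣP(Feb 2009)Q(Jan 2009) = 0.15×230 + 2.62×352 + 1.83×366 + 55.12×7 = 34.5 + 922.24 + 669.78 + 385.84 = 2012.36
ΣP(Jan 2009)Q(Jan 2009) = 0.17×230 + 2.24×352 + 1.86×366 + 58.16×7 = 39.1 + 788.48 + 680.76 + 407.12 = 1915.46
link = 2012.36/1915.46 = 1.050588
Link Feb 2009→Mar 2009:
ΣP(Mar 2009)Q(Feb 2009) = 0.16×225 + 2.10×303 + 1.76×401 + 58.26×7 = 36 + 636.3 + 705.76 + 407.82 = 1785.88
ΣP(Feb 2009)Q(Feb 2009) = 0.15×225 + 2.62×303 + 1.83×401 + 55.12×7 = 33.75 + 793.86 + 733.83 + 385.84 = 1947.28
link = 1785.88/1947.28 = 0.917115
Link Mar 2009→Apr 2009:
ΣP(Apr 2009)Q(Mar 2009) = 0.13×227 + 2.20×300 + 2.15×383 + 48.06×7 = 29.51 + 660 + 823.45 + 336.42 = 1849.38
ΣP(Mar 2009)Q(Mar 2009) = 0.16×227 + 2.10×300 + 1.76×383 + 58.26×7 = 36.32 + 630 + 674.08 + 407.82 = 1748.22
link = 1849.38/1748.22 = 1.057865
Chained index = 100 × 1.050588 × 0.917115 × 1.057865 = 101.9264

101.93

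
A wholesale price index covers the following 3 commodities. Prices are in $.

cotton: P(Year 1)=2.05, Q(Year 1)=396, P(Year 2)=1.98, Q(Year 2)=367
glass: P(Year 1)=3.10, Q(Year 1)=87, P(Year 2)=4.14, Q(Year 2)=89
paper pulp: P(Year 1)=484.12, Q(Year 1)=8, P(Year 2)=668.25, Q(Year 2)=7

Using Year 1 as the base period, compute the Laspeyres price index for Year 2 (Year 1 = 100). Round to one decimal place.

Laspeyres price index uses base-period quantities as weights.
ΣP(Year 2)·Q(Year 1) = 1.98×396 + 4.14×87 + 668.25×8 = 784.08 + 360.18 + 5346 = 6490.26
ΣP(Year 1)·Q(Year 1) = 2.05×396 + 3.10×87 + 484.12×8 = 811.8 + 269.7 + 3872.96 = 4954.46
Index = 6490.26 / 4954.46 × 100 = 130.9983

131.0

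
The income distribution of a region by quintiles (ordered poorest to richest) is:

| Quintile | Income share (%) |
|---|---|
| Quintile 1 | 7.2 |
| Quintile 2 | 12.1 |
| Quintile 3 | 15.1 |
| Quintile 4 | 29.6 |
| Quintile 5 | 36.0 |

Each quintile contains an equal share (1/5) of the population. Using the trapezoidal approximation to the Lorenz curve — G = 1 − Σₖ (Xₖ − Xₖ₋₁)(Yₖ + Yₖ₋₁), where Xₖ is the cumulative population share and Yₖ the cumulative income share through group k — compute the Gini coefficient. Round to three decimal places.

Cumulative income shares Yₖ: 0.0720, 0.1930, 0.3440, 0.6400, 1.0000
Σ (Xₖ−Xₖ₋₁)(Yₖ+Yₖ₋₁) = (1/5)(0.0720+0.0000) + (1/5)(0.1930+0.0720) + (1/5)(0.3440+0.1930) + (1/5)(0.6400+0.3440) + (1/5)(1.0000+0.6400)
  = 0.0144 + 0.0530 + 0.1074 + 0.1968 + 0.3280 = 0.6996
G = 1 − 0.6996 = 0.3004

0.300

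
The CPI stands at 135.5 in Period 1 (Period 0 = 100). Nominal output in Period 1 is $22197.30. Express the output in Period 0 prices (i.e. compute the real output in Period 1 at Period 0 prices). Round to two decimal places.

Real = Nominal ÷ (Index/100) = 22197.30 ÷ (135.5/100)
     = 22197.30 ÷ 1.355 = 16381.7712

16381.77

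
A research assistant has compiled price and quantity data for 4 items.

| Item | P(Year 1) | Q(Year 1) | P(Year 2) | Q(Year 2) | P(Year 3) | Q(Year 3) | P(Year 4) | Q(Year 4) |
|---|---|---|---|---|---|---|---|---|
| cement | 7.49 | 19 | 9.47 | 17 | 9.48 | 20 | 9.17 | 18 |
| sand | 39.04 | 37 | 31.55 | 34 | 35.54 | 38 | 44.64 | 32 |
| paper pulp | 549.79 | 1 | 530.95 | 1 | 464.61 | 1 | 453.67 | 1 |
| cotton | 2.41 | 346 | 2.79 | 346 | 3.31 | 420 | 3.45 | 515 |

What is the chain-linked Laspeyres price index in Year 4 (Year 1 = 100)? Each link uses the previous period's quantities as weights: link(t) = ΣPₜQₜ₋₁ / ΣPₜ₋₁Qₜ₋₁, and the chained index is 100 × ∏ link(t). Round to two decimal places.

116.40

Link Year 1→Year 2:
ΣP(Year 2)Q(Year 1) = 9.47×19 + 31.55×37 + 530.95×1 + 2.79×346 = 179.93 + 1167.35 + 530.95 + 965.34 = 2843.57
ΣP(Year 1)Q(Year 1) = 7.49×19 + 39.04×37 + 549.79×1 + 2.41×346 = 142.31 + 1444.48 + 549.79 + 833.86 = 2970.44
link = 2843.57/2970.44 = 0.957289
Link Year 2→Year 3:
ΣP(Year 3)Q(Year 2) = 9.48×17 + 35.54×34 + 464.61×1 + 3.31×346 = 161.16 + 1208.36 + 464.61 + 1145.26 = 2979.39
ΣP(Year 2)Q(Year 2) = 9.47×17 + 31.55×34 + 530.95×1 + 2.79×346 = 160.99 + 1072.7 + 530.95 + 965.34 = 2729.98
link = 2979.39/2729.98 = 1.091360
Link Year 3→Year 4:
ΣP(Year 4)Q(Year 3) = 9.17×20 + 44.64×38 + 453.67×1 + 3.45×420 = 183.4 + 1696.32 + 453.67 + 1449 = 3782.39
ΣP(Year 3)Q(Year 3) = 9.48×20 + 35.54×38 + 464.61×1 + 3.31×420 = 189.6 + 1350.52 + 464.61 + 1390.2 = 3394.93
link = 3782.39/3394.93 = 1.114129
Chained index = 100 × 0.957289 × 1.091360 × 1.114129 = 116.3983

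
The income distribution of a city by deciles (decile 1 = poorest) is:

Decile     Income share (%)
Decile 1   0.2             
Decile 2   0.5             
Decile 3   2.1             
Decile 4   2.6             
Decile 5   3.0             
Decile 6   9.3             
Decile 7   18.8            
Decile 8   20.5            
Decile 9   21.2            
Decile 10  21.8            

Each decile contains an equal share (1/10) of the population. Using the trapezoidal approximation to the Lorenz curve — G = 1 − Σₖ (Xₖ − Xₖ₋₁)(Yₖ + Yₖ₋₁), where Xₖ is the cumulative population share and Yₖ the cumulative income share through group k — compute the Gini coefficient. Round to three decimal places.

0.486

Cumulative income shares Yₖ: 0.0020, 0.0070, 0.0280, 0.0540, 0.0840, 0.1770, 0.3650, 0.5700, 0.7820, 1.0000
Σ (Xₖ−Xₖ₋₁)(Yₖ+Yₖ₋₁) = (1/10)(0.0020+0.0000) + (1/10)(0.0070+0.0020) + (1/10)(0.0280+0.0070) + (1/10)(0.0540+0.0280) + (1/10)(0.0840+0.0540) + (1/10)(0.1770+0.0840) + (1/10)(0.3650+0.1770) + (1/10)(0.5700+0.3650) + (1/10)(0.7820+0.5700) + (1/10)(1.0000+0.7820)
  = 0.0002 + 0.0009 + 0.0035 + 0.0082 + 0.0138 + 0.0261 + 0.0542 + 0.0935 + 0.1352 + 0.1782 = 0.5138
G = 1 − 0.5138 = 0.4862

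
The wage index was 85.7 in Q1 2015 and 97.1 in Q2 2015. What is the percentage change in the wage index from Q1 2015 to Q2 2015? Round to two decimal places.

Change = (97.1 − 85.7) / 85.7 × 100
       = 11.4 / 85.7 × 100 = 13.3022%

13.30%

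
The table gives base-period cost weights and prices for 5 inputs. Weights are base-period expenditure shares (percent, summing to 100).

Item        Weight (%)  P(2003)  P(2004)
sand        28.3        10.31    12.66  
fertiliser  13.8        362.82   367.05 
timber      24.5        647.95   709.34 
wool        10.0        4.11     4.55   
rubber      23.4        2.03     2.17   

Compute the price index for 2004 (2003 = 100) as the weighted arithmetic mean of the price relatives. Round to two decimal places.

111.62

sand: 28.3 × (12.66/10.31) = 28.3 × 1.227934 = 34.7505
fertiliser: 13.8 × (367.05/362.82) = 13.8 × 1.011659 = 13.9609
timber: 24.5 × (709.34/647.95) = 24.5 × 1.094745 = 26.8213
wool: 10.0 × (4.55/4.11) = 10.0 × 1.107056 = 11.0706
rubber: 23.4 × (2.17/2.03) = 23.4 × 1.068966 = 25.0138
Index = Σ wᵢ·(p₁ᵢ/p₀ᵢ) = 34.7505 + 13.9609 + 26.8213 + 11.0706 + 25.0138 = 111.6170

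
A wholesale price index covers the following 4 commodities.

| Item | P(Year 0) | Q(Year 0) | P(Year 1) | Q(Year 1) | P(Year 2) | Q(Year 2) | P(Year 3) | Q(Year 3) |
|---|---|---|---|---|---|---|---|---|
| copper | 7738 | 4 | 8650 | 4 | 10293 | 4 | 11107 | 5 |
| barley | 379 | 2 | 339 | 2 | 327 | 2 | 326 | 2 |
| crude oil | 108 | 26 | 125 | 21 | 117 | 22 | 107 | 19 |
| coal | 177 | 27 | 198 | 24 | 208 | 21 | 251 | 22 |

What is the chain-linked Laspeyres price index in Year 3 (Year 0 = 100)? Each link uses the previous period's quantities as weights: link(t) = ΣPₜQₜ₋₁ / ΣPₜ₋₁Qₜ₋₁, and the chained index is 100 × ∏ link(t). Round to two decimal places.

139.39

Link Year 0→Year 1:
ΣP(Year 1)Q(Year 0) = 8650×4 + 339×2 + 125×26 + 198×27 = 34600 + 678 + 3250 + 5346 = 43874
ΣP(Year 0)Q(Year 0) = 7738×4 + 379×2 + 108×26 + 177×27 = 30952 + 758 + 2808 + 4779 = 39297
link = 43874/39297 = 1.116472
Link Year 1→Year 2:
ΣP(Year 2)Q(Year 1) = 10293×4 + 327×2 + 117×21 + 208×24 = 41172 + 654 + 2457 + 4992 = 49275
ΣP(Year 1)Q(Year 1) = 8650×4 + 339×2 + 125×21 + 198×24 = 34600 + 678 + 2625 + 4752 = 42655
link = 49275/42655 = 1.155199
Link Year 2→Year 3:
ΣP(Year 3)Q(Year 2) = 11107×4 + 326×2 + 107×22 + 251×21 = 44428 + 652 + 2354 + 5271 = 52705
ΣP(Year 2)Q(Year 2) = 10293×4 + 327×2 + 117×22 + 208×21 = 41172 + 654 + 2574 + 4368 = 48768
link = 52705/48768 = 1.080729
Chained index = 100 × 1.116472 × 1.155199 × 1.080729 = 139.3867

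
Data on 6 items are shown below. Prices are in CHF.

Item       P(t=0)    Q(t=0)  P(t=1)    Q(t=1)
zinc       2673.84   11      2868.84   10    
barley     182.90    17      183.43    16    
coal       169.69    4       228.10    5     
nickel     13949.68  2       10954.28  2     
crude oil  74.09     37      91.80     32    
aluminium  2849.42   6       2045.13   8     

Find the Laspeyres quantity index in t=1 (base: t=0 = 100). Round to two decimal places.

103.26

Laspeyres quantity index uses base-period prices as weights.
ΣP(t=0)·Q(t=1) = 2673.84×10 + 182.90×16 + 169.69×5 + 13949.68×2 + 74.09×32 + 2849.42×8 = 26738.4 + 2926.4 + 848.45 + 27899.36 + 2370.88 + 22795.36 = 83578.85
ΣP(t=0)·Q(t=0) = 2673.84×11 + 182.90×17 + 169.69×4 + 13949.68×2 + 74.09×37 + 2849.42×6 = 29412.24 + 3109.3 + 678.76 + 27899.36 + 2741.33 + 17096.52 = 80937.51
Index = 83578.85 / 80937.51 × 100 = 103.2634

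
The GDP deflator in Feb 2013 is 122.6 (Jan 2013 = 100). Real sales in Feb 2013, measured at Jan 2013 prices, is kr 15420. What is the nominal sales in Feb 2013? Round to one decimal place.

18904.9

Nominal = Real × (Index/100) = 15420 × (122.6/100)
        = 15420 × 1.226 = 18904.9200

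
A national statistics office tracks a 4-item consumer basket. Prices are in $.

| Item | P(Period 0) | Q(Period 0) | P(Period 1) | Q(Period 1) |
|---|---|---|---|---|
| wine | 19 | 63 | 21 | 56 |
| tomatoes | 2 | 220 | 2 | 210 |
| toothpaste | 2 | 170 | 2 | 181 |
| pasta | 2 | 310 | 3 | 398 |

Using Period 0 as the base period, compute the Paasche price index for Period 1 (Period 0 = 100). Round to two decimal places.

119.30

Paasche price index uses current-period quantities as weights.
ΣP(Period 1)·Q(Period 1) = 21×56 + 2×210 + 2×181 + 3×398 = 1176 + 420 + 362 + 1194 = 3152
ΣP(Period 0)·Q(Period 1) = 19×56 + 2×210 + 2×181 + 2×398 = 1064 + 420 + 362 + 796 = 2642
Index = 3152 / 2642 × 100 = 119.3036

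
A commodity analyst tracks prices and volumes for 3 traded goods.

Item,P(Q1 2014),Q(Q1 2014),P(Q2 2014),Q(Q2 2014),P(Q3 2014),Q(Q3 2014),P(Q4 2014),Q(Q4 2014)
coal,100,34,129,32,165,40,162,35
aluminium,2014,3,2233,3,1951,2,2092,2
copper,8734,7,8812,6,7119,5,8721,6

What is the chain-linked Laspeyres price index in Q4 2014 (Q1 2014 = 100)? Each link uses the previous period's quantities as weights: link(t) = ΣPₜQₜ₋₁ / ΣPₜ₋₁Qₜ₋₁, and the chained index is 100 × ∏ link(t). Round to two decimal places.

Link Q1 2014→Q2 2014:
ΣP(Q2 2014)Q(Q1 2014) = 129×34 + 2233×3 + 8812×7 = 4386 + 6699 + 61684 = 72769
ΣP(Q1 2014)Q(Q1 2014) = 100×34 + 2014×3 + 8734×7 = 3400 + 6042 + 61138 = 70580
link = 72769/70580 = 1.031014
Link Q2 2014→Q3 2014:
ΣP(Q3 2014)Q(Q2 2014) = 165×32 + 1951×3 + 7119×6 = 5280 + 5853 + 42714 = 53847
ΣP(Q2 2014)Q(Q2 2014) = 129×32 + 2233×3 + 8812×6 = 4128 + 6699 + 52872 = 63699
link = 53847/63699 = 0.845335
Link Q3 2014→Q4 2014:
ΣP(Q4 2014)Q(Q3 2014) = 162×40 + 2092×2 + 8721×5 = 6480 + 4184 + 43605 = 54269
ΣP(Q3 2014)Q(Q3 2014) = 165×40 + 1951×2 + 7119×5 = 6600 + 3902 + 35595 = 46097
link = 54269/46097 = 1.177278
Chained index = 100 × 1.031014 × 0.845335 × 1.177278 = 102.6060

102.61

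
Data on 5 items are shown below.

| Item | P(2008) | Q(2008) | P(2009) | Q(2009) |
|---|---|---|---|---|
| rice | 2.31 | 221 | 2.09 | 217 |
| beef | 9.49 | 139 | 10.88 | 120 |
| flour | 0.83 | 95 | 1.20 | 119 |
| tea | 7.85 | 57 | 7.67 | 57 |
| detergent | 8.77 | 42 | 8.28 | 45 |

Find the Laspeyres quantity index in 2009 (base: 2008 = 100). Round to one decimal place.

Laspeyres quantity index uses base-period prices as weights.
ΣP(2008)·Q(2009) = 2.31×217 + 9.49×120 + 0.83×119 + 7.85×57 + 8.77×45 = 501.27 + 1138.8 + 98.77 + 447.45 + 394.65 = 2580.94
ΣP(2008)·Q(2008) = 2.31×221 + 9.49×139 + 0.83×95 + 7.85×57 + 8.77×42 = 510.51 + 1319.11 + 78.85 + 447.45 + 368.34 = 2724.26
Index = 2580.94 / 2724.26 × 100 = 94.7391

94.7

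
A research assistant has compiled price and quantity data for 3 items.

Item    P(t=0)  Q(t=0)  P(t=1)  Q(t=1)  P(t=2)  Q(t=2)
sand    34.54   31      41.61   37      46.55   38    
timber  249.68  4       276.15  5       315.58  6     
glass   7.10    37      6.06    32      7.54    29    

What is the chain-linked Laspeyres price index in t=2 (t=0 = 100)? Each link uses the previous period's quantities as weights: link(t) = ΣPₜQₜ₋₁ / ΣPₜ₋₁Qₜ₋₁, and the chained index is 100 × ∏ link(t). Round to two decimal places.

Link t=0→t=1:
ΣP(t=1)Q(t=0) = 41.61×31 + 276.15×4 + 6.06×37 = 1289.91 + 1104.6 + 224.22 = 2618.73
ΣP(t=0)Q(t=0) = 34.54×31 + 249.68×4 + 7.10×37 = 1070.74 + 998.72 + 262.7 = 2332.16
link = 2618.73/2332.16 = 1.122878
Link t=1→t=2:
ΣP(t=2)Q(t=1) = 46.55×37 + 315.58×5 + 7.54×32 = 1722.35 + 1577.9 + 241.28 = 3541.53
ΣP(t=1)Q(t=1) = 41.61×37 + 276.15×5 + 6.06×32 = 1539.57 + 1380.75 + 193.92 = 3114.24
link = 3541.53/3114.24 = 1.137205
Chained index = 100 × 1.122878 × 1.137205 = 127.6942

127.69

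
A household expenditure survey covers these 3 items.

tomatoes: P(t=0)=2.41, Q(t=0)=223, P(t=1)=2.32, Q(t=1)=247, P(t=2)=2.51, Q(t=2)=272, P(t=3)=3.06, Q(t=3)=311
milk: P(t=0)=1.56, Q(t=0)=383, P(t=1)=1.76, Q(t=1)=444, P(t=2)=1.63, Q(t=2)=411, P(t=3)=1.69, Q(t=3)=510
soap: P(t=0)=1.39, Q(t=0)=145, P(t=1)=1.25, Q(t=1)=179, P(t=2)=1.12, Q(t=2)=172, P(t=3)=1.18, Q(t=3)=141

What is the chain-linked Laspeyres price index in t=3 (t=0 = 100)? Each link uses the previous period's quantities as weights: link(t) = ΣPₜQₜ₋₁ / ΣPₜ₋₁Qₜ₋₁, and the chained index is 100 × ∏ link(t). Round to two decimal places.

Link t=0→t=1:
ΣP(t=1)Q(t=0) = 2.32×223 + 1.76×383 + 1.25×145 = 517.36 + 674.08 + 181.25 = 1372.69
ΣP(t=0)Q(t=0) = 2.41×223 + 1.56×383 + 1.39×145 = 537.43 + 597.48 + 201.55 = 1336.46
link = 1372.69/1336.46 = 1.027109
Link t=1→t=2:
ΣP(t=2)Q(t=1) = 2.51×247 + 1.63×444 + 1.12×179 = 619.97 + 723.72 + 200.48 = 1544.17
ΣP(t=1)Q(t=1) = 2.32×247 + 1.76×444 + 1.25×179 = 573.04 + 781.44 + 223.75 = 1578.23
link = 1544.17/1578.23 = 0.978419
Link t=2→t=3:
ΣP(t=3)Q(t=2) = 3.06×272 + 1.69×411 + 1.18×172 = 832.32 + 694.59 + 202.96 = 1729.87
ΣP(t=2)Q(t=2) = 2.51×272 + 1.63×411 + 1.12×172 = 682.72 + 669.93 + 192.64 = 1545.29
link = 1729.87/1545.29 = 1.119447
Chained index = 100 × 1.027109 × 0.978419 × 1.119447 = 112.4980

112.50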